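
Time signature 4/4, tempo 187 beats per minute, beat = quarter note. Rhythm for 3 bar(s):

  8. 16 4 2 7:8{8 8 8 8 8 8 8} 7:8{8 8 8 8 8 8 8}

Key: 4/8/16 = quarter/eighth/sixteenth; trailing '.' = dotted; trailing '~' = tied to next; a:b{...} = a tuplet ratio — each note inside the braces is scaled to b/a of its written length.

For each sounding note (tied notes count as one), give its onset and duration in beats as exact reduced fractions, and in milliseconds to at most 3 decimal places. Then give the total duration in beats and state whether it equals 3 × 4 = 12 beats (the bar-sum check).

1) 0.0ms=0b +240.642ms=3/4b
2) 240.642ms=3/4b +80.214ms=1/4b
3) 320.856ms=1b +320.856ms=1b
4) 641.711ms=2b +641.711ms=2b
5) 1283.422ms=4b +183.346ms=4/7b
6) 1466.769ms=32/7b +183.346ms=4/7b
7) 1650.115ms=36/7b +183.346ms=4/7b
8) 1833.461ms=40/7b +183.346ms=4/7b
9) 2016.807ms=44/7b +183.346ms=4/7b
10) 2200.153ms=48/7b +183.346ms=4/7b
11) 2383.499ms=52/7b +183.346ms=4/7b
12) 2566.845ms=8b +183.346ms=4/7b
13) 2750.191ms=60/7b +183.346ms=4/7b
14) 2933.537ms=64/7b +183.346ms=4/7b
15) 3116.883ms=68/7b +183.346ms=4/7b
16) 3300.229ms=72/7b +183.346ms=4/7b
17) 3483.575ms=76/7b +183.346ms=4/7b
18) 3666.921ms=80/7b +183.346ms=4/7b
Σ=12b of 12 (187bpm 4/4) — PASS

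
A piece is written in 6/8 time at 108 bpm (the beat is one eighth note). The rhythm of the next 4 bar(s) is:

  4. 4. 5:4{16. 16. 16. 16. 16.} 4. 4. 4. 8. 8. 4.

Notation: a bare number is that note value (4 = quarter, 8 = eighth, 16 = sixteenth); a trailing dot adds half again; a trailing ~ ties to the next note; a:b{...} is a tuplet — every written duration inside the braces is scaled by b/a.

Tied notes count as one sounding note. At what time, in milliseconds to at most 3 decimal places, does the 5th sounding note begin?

1. 0.0ms @ 0 + 1666.667ms (3)
2. 1666.667ms @ 3 + 1666.667ms (3)
3. 3333.333ms @ 6 + 333.333ms (3/5)
4. 3666.667ms @ 33/5 + 333.333ms (3/5)
5. 4000.0ms @ 36/5 + 333.333ms (3/5)
6. 4333.333ms @ 39/5 + 333.333ms (3/5)
7. 4666.667ms @ 42/5 + 333.333ms (3/5)
8. 5000.0ms @ 9 + 1666.667ms (3)
9. 6666.667ms @ 12 + 1666.667ms (3)
10. 8333.333ms @ 15 + 1666.667ms (3)
11. 10000.0ms @ 18 + 833.333ms (3/2)
12. 10833.333ms @ 39/2 + 833.333ms (3/2)
13. 11666.667ms @ 21 + 1666.667ms (3)

note 5 onset = 36/5b = 4000.0ms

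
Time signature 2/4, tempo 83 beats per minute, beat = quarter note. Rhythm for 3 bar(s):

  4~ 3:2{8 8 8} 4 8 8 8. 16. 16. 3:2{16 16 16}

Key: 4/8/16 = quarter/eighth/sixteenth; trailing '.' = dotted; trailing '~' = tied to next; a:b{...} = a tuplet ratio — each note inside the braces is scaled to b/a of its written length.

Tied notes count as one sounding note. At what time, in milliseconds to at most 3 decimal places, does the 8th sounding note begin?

note 8 onset = 19/4b = 3433.735ms

1. 0.0ms @ 0 + 963.855ms (4/3)
2. 963.855ms @ 4/3 + 240.964ms (1/3)
3. 1204.819ms @ 5/3 + 240.964ms (1/3)
4. 1445.783ms @ 2 + 722.892ms (1)
5. 2168.675ms @ 3 + 361.446ms (1/2)
6. 2530.12ms @ 7/2 + 361.446ms (1/2)
7. 2891.566ms @ 4 + 542.169ms (3/4)
8. 3433.735ms @ 19/4 + 271.084ms (3/8)
9. 3704.819ms @ 41/8 + 271.084ms (3/8)
10. 3975.904ms @ 11/2 + 120.482ms (1/6)
11. 4096.386ms @ 17/3 + 120.482ms (1/6)
12. 4216.867ms @ 35/6 + 120.482ms (1/6)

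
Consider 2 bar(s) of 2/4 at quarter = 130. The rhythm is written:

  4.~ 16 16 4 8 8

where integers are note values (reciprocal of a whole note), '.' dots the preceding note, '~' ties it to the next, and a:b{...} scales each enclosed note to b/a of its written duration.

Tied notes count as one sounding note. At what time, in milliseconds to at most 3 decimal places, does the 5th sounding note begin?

note 5 onset = 7/2b = 1615.385ms

1. 0.0ms @ 0 + 807.692ms (7/4)
2. 807.692ms @ 7/4 + 115.385ms (1/4)
3. 923.077ms @ 2 + 461.538ms (1)
4. 1384.615ms @ 3 + 230.769ms (1/2)
5. 1615.385ms @ 7/2 + 230.769ms (1/2)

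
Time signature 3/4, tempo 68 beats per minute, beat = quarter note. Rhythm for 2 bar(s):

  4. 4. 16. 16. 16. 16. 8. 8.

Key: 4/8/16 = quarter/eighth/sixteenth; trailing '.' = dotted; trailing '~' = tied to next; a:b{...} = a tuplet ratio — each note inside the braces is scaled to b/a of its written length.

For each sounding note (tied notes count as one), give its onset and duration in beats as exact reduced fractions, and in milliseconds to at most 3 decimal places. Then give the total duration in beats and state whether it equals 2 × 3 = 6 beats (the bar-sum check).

1) 0.0ms=0b +1323.529ms=3/2b
2) 1323.529ms=3/2b +1323.529ms=3/2b
3) 2647.059ms=3b +330.882ms=3/8b
4) 2977.941ms=27/8b +330.882ms=3/8b
5) 3308.824ms=15/4b +330.882ms=3/8b
6) 3639.706ms=33/8b +330.882ms=3/8b
7) 3970.588ms=9/2b +661.765ms=3/4b
8) 4632.353ms=21/4b +661.765ms=3/4b
Σ=6b of 6 (68bpm 3/4) — PASS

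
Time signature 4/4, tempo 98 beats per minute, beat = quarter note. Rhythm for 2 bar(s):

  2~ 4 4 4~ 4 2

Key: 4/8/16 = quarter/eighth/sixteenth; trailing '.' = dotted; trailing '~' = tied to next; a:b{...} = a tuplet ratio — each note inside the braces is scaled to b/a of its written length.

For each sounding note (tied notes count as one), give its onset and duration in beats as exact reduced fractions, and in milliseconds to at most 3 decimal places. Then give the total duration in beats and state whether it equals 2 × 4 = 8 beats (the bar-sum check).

1) 0.0ms=0b +1836.735ms=3b
2) 1836.735ms=3b +612.245ms=1b
3) 2448.98ms=4b +1224.49ms=2b
4) 3673.469ms=6b +1224.49ms=2b
Σ=8b of 8 (98bpm 4/4) — PASS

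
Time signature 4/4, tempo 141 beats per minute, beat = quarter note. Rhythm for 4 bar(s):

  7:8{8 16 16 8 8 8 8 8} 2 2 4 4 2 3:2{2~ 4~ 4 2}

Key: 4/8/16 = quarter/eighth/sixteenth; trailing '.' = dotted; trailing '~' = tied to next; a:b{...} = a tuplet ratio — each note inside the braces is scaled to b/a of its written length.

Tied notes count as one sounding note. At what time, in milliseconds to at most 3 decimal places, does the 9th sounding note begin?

1. 0.0ms @ 0 + 243.161ms (4/7)
2. 243.161ms @ 4/7 + 121.581ms (2/7)
3. 364.742ms @ 6/7 + 121.581ms (2/7)
4. 486.322ms @ 8/7 + 243.161ms (4/7)
5. 729.483ms @ 12/7 + 243.161ms (4/7)
6. 972.644ms @ 16/7 + 243.161ms (4/7)
7. 1215.805ms @ 20/7 + 243.161ms (4/7)
8. 1458.967ms @ 24/7 + 243.161ms (4/7)
9. 1702.128ms @ 4 + 851.064ms (2)
10. 2553.191ms @ 6 + 851.064ms (2)
11. 3404.255ms @ 8 + 425.532ms (1)
12. 3829.787ms @ 9 + 425.532ms (1)
13. 4255.319ms @ 10 + 851.064ms (2)
14. 5106.383ms @ 12 + 1134.752ms (8/3)
15. 6241.135ms @ 44/3 + 567.376ms (4/3)

note 9 onset = 4b = 1702.128ms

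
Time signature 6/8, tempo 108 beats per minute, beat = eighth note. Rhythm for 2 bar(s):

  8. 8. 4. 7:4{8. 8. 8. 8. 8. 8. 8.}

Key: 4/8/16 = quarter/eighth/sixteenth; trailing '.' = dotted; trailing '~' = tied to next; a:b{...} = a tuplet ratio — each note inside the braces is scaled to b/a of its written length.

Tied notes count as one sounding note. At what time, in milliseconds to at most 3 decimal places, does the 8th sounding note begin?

1. 0.0ms @ 0 + 833.333ms (3/2)
2. 833.333ms @ 3/2 + 833.333ms (3/2)
3. 1666.667ms @ 3 + 1666.667ms (3)
4. 3333.333ms @ 6 + 476.19ms (6/7)
5. 3809.524ms @ 48/7 + 476.19ms (6/7)
6. 4285.714ms @ 54/7 + 476.19ms (6/7)
7. 4761.905ms @ 60/7 + 476.19ms (6/7)
8. 5238.095ms @ 66/7 + 476.19ms (6/7)
9. 5714.286ms @ 72/7 + 476.19ms (6/7)
10. 6190.476ms @ 78/7 + 476.19ms (6/7)

note 8 onset = 66/7b = 5238.095ms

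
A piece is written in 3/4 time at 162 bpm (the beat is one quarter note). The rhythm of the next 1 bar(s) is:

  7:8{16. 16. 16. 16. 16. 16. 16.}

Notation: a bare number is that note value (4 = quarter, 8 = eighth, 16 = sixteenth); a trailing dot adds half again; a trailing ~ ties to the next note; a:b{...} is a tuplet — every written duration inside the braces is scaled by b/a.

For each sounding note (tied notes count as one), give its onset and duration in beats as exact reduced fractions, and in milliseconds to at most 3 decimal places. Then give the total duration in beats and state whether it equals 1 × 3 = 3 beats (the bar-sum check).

1) 0.0ms=0b +158.73ms=3/7b
2) 158.73ms=3/7b +158.73ms=3/7b
3) 317.46ms=6/7b +158.73ms=3/7b
4) 476.19ms=9/7b +158.73ms=3/7b
5) 634.921ms=12/7b +158.73ms=3/7b
6) 793.651ms=15/7b +158.73ms=3/7b
7) 952.381ms=18/7b +158.73ms=3/7b
Σ=3b of 3 (162bpm 3/4) — PASS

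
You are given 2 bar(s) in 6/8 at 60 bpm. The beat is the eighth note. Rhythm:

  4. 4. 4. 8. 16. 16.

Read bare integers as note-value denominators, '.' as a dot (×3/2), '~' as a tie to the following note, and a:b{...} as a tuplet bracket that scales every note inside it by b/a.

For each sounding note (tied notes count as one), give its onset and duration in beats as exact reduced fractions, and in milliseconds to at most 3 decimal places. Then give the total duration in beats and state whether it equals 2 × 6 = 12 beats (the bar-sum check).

1) 0.0ms=0b +3000.0ms=3b
2) 3000.0ms=3b +3000.0ms=3b
3) 6000.0ms=6b +3000.0ms=3b
4) 9000.0ms=9b +1500.0ms=3/2b
5) 10500.0ms=21/2b +750.0ms=3/4b
6) 11250.0ms=45/4b +750.0ms=3/4b
Σ=12b of 12 (60bpm 6/8) — PASS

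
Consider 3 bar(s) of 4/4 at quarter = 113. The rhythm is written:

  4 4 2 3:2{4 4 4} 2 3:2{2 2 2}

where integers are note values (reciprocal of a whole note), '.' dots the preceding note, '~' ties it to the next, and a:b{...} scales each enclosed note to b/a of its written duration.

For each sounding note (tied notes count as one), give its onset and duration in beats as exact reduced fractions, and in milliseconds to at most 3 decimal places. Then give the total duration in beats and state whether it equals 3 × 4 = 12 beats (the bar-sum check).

1) 0.0ms=0b +530.973ms=1b
2) 530.973ms=1b +530.973ms=1b
3) 1061.947ms=2b +1061.947ms=2b
4) 2123.894ms=4b +353.982ms=2/3b
5) 2477.876ms=14/3b +353.982ms=2/3b
6) 2831.858ms=16/3b +353.982ms=2/3b
7) 3185.841ms=6b +1061.947ms=2b
8) 4247.788ms=8b +707.965ms=4/3b
9) 4955.752ms=28/3b +707.965ms=4/3b
10) 5663.717ms=32/3b +707.965ms=4/3b
Σ=12b of 12 (113bpm 4/4) — PASS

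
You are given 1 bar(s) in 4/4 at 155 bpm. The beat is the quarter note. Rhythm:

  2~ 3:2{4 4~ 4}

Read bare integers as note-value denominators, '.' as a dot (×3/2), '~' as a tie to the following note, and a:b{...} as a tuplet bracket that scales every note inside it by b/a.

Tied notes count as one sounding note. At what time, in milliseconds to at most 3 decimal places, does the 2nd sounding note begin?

1. 0.0ms @ 0 + 1032.258ms (8/3)
2. 1032.258ms @ 8/3 + 516.129ms (4/3)

note 2 onset = 8/3b = 1032.258ms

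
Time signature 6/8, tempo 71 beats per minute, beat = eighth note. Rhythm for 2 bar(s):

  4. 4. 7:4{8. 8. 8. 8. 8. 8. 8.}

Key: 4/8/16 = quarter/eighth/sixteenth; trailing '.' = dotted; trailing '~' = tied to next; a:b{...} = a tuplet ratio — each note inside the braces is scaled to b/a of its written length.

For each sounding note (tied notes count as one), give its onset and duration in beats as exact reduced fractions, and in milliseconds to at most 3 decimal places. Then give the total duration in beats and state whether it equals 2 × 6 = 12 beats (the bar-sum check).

1) 0.0ms=0b +2535.211ms=3b
2) 2535.211ms=3b +2535.211ms=3b
3) 5070.423ms=6b +724.346ms=6/7b
4) 5794.769ms=48/7b +724.346ms=6/7b
5) 6519.115ms=54/7b +724.346ms=6/7b
6) 7243.461ms=60/7b +724.346ms=6/7b
7) 7967.807ms=66/7b +724.346ms=6/7b
8) 8692.153ms=72/7b +724.346ms=6/7b
9) 9416.499ms=78/7b +724.346ms=6/7b
Σ=12b of 12 (71bpm 6/8) — PASS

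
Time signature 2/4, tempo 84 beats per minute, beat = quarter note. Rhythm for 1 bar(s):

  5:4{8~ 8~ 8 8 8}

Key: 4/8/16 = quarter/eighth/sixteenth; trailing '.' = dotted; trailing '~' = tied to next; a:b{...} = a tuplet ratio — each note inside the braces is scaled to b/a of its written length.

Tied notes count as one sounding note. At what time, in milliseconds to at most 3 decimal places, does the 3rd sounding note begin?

note 3 onset = 8/5b = 1142.857ms

1. 0.0ms @ 0 + 857.143ms (6/5)
2. 857.143ms @ 6/5 + 285.714ms (2/5)
3. 1142.857ms @ 8/5 + 285.714ms (2/5)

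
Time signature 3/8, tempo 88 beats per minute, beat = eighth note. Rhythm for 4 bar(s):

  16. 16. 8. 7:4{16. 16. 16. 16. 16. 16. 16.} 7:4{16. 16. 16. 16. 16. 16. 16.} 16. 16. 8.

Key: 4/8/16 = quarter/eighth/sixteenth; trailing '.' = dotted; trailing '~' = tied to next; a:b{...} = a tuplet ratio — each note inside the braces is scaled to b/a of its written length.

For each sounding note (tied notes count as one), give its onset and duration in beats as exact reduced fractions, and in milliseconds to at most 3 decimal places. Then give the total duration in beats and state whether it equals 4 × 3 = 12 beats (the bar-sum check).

1) 0.0ms=0b +511.364ms=3/4b
2) 511.364ms=3/4b +511.364ms=3/4b
3) 1022.727ms=3/2b +1022.727ms=3/2b
4) 2045.455ms=3b +292.208ms=3/7b
5) 2337.662ms=24/7b +292.208ms=3/7b
6) 2629.87ms=27/7b +292.208ms=3/7b
7) 2922.078ms=30/7b +292.208ms=3/7b
8) 3214.286ms=33/7b +292.208ms=3/7b
9) 3506.494ms=36/7b +292.208ms=3/7b
10) 3798.701ms=39/7b +292.208ms=3/7b
11) 4090.909ms=6b +292.208ms=3/7b
12) 4383.117ms=45/7b +292.208ms=3/7b
13) 4675.325ms=48/7b +292.208ms=3/7b
14) 4967.532ms=51/7b +292.208ms=3/7b
15) 5259.74ms=54/7b +292.208ms=3/7b
16) 5551.948ms=57/7b +292.208ms=3/7b
17) 5844.156ms=60/7b +292.208ms=3/7b
18) 6136.364ms=9b +511.364ms=3/4b
19) 6647.727ms=39/4b +511.364ms=3/4b
20) 7159.091ms=21/2b +1022.727ms=3/2b
Σ=12b of 12 (88bpm 3/8) — PASS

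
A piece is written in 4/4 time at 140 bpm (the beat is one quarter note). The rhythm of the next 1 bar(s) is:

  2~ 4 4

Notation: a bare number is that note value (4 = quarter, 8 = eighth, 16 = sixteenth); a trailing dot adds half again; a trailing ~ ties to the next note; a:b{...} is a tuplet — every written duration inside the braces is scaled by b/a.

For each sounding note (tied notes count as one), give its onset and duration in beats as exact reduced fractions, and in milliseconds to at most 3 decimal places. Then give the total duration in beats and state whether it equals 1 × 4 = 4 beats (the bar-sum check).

1) 0.0ms=0b +1285.714ms=3b
2) 1285.714ms=3b +428.571ms=1b
Σ=4b of 4 (140bpm 4/4) — PASS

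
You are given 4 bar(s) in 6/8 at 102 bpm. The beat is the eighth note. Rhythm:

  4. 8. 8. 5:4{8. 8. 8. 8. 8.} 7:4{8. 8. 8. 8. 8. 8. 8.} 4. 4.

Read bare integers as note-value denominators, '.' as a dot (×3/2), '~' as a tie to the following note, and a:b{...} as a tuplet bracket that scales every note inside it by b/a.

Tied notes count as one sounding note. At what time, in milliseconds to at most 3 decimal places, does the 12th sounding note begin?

1. 0.0ms @ 0 + 1764.706ms (3)
2. 1764.706ms @ 3 + 882.353ms (3/2)
3. 2647.059ms @ 9/2 + 882.353ms (3/2)
4. 3529.412ms @ 6 + 705.882ms (6/5)
5. 4235.294ms @ 36/5 + 705.882ms (6/5)
6. 4941.176ms @ 42/5 + 705.882ms (6/5)
7. 5647.059ms @ 48/5 + 705.882ms (6/5)
8. 6352.941ms @ 54/5 + 705.882ms (6/5)
9. 7058.824ms @ 12 + 504.202ms (6/7)
10. 7563.025ms @ 90/7 + 504.202ms (6/7)
11. 8067.227ms @ 96/7 + 504.202ms (6/7)
12. 8571.429ms @ 102/7 + 504.202ms (6/7)
13. 9075.63ms @ 108/7 + 504.202ms (6/7)
14. 9579.832ms @ 114/7 + 504.202ms (6/7)
15. 10084.034ms @ 120/7 + 504.202ms (6/7)
16. 10588.235ms @ 18 + 1764.706ms (3)
17. 12352.941ms @ 21 + 1764.706ms (3)

note 12 onset = 102/7b = 8571.429ms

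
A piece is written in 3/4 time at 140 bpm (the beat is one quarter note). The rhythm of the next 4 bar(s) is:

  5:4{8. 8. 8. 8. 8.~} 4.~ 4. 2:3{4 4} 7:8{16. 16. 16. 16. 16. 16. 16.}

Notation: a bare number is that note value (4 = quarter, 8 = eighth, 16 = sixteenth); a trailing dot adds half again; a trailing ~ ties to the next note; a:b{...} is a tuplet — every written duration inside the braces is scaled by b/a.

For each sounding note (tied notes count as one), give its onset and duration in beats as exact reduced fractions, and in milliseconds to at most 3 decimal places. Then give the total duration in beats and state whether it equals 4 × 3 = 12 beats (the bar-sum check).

1) 0.0ms=0b +257.143ms=3/5b
2) 257.143ms=3/5b +257.143ms=3/5b
3) 514.286ms=6/5b +257.143ms=3/5b
4) 771.429ms=9/5b +257.143ms=3/5b
5) 1028.571ms=12/5b +1542.857ms=18/5b
6) 2571.429ms=6b +642.857ms=3/2b
7) 3214.286ms=15/2b +642.857ms=3/2b
8) 3857.143ms=9b +183.673ms=3/7b
9) 4040.816ms=66/7b +183.673ms=3/7b
10) 4224.49ms=69/7b +183.673ms=3/7b
11) 4408.163ms=72/7b +183.673ms=3/7b
12) 4591.837ms=75/7b +183.673ms=3/7b
13) 4775.51ms=78/7b +183.673ms=3/7b
14) 4959.184ms=81/7b +183.673ms=3/7b
Σ=12b of 12 (140bpm 3/4) — PASS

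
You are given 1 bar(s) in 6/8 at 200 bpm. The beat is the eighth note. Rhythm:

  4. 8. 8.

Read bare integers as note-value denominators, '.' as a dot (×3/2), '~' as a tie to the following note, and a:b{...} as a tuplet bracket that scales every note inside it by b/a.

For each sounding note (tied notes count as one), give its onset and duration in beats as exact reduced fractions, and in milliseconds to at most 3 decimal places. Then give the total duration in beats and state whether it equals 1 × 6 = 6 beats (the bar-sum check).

1) 0.0ms=0b +900.0ms=3b
2) 900.0ms=3b +450.0ms=3/2b
3) 1350.0ms=9/2b +450.0ms=3/2b
Σ=6b of 6 (200bpm 6/8) — PASS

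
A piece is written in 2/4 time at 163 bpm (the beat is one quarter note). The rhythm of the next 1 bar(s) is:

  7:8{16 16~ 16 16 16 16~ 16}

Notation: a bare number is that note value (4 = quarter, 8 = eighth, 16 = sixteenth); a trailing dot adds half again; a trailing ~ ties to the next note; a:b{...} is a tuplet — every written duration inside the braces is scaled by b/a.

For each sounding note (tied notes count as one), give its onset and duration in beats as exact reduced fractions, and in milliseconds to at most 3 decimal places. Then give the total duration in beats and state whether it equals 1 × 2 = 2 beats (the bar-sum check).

1) 0.0ms=0b +105.171ms=2/7b
2) 105.171ms=2/7b +210.342ms=4/7b
3) 315.513ms=6/7b +105.171ms=2/7b
4) 420.684ms=8/7b +105.171ms=2/7b
5) 525.855ms=10/7b +210.342ms=4/7b
Σ=2b of 2 (163bpm 2/4) — PASS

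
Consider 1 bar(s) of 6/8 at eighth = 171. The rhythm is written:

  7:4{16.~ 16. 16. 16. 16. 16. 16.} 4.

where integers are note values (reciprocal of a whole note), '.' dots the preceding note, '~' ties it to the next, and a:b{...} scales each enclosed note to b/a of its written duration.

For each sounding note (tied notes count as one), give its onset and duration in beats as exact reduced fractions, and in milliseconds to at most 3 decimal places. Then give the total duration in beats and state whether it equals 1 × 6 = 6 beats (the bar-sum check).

1) 0.0ms=0b +300.752ms=6/7b
2) 300.752ms=6/7b +150.376ms=3/7b
3) 451.128ms=9/7b +150.376ms=3/7b
4) 601.504ms=12/7b +150.376ms=3/7b
5) 751.88ms=15/7b +150.376ms=3/7b
6) 902.256ms=18/7b +150.376ms=3/7b
7) 1052.632ms=3b +1052.632ms=3b
Σ=6b of 6 (171bpm 6/8) — PASS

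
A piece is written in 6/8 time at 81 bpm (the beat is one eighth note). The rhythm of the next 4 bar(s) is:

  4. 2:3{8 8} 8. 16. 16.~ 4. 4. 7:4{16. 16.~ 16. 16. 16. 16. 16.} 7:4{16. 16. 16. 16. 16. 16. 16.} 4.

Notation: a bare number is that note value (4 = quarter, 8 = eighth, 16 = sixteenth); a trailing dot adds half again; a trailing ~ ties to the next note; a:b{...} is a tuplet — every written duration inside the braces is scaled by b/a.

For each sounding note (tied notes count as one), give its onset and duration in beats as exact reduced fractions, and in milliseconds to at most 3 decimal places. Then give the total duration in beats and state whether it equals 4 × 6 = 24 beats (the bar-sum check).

1) 0.0ms=0b +2222.222ms=3b
2) 2222.222ms=3b +1111.111ms=3/2b
3) 3333.333ms=9/2b +1111.111ms=3/2b
4) 4444.444ms=6b +1111.111ms=3/2b
5) 5555.556ms=15/2b +555.556ms=3/4b
6) 6111.111ms=33/4b +2777.778ms=15/4b
7) 8888.889ms=12b +2222.222ms=3b
8) 11111.111ms=15b +317.46ms=3/7b
9) 11428.571ms=108/7b +634.921ms=6/7b
10) 12063.492ms=114/7b +317.46ms=3/7b
11) 12380.952ms=117/7b +317.46ms=3/7b
12) 12698.413ms=120/7b +317.46ms=3/7b
13) 13015.873ms=123/7b +317.46ms=3/7b
14) 13333.333ms=18b +317.46ms=3/7b
15) 13650.794ms=129/7b +317.46ms=3/7b
16) 13968.254ms=132/7b +317.46ms=3/7b
17) 14285.714ms=135/7b +317.46ms=3/7b
18) 14603.175ms=138/7b +317.46ms=3/7b
19) 14920.635ms=141/7b +317.46ms=3/7b
20) 15238.095ms=144/7b +317.46ms=3/7b
21) 15555.556ms=21b +2222.222ms=3b
Σ=24b of 24 (81bpm 6/8) — PASS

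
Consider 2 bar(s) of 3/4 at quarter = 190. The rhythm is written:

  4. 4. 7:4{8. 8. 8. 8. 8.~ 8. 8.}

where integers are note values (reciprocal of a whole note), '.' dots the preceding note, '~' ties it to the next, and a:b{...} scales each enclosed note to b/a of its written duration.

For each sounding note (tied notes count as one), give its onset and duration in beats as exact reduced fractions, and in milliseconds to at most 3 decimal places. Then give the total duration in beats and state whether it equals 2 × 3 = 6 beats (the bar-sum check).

1) 0.0ms=0b +473.684ms=3/2b
2) 473.684ms=3/2b +473.684ms=3/2b
3) 947.368ms=3b +135.338ms=3/7b
4) 1082.707ms=24/7b +135.338ms=3/7b
5) 1218.045ms=27/7b +135.338ms=3/7b
6) 1353.383ms=30/7b +135.338ms=3/7b
7) 1488.722ms=33/7b +270.677ms=6/7b
8) 1759.398ms=39/7b +135.338ms=3/7b
Σ=6b of 6 (190bpm 3/4) — PASS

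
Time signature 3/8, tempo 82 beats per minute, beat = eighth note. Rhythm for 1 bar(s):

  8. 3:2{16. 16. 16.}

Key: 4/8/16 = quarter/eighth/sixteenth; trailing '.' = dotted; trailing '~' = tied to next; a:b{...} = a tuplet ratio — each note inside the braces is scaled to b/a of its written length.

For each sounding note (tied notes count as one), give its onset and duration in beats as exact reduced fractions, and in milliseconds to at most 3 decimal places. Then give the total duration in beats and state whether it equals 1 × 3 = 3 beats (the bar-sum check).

1) 0.0ms=0b +1097.561ms=3/2b
2) 1097.561ms=3/2b +365.854ms=1/2b
3) 1463.415ms=2b +365.854ms=1/2b
4) 1829.268ms=5/2b +365.854ms=1/2b
Σ=3b of 3 (82bpm 3/8) — PASS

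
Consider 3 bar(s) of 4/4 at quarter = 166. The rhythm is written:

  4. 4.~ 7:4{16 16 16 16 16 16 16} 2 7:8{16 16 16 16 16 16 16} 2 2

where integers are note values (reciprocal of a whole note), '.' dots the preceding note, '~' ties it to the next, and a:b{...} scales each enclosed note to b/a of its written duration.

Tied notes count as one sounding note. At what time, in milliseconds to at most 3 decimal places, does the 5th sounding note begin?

note 5 onset = 24/7b = 1239.243ms

1. 0.0ms @ 0 + 542.169ms (3/2)
2. 542.169ms @ 3/2 + 593.804ms (23/14)
3. 1135.972ms @ 22/7 + 51.635ms (1/7)
4. 1187.608ms @ 23/7 + 51.635ms (1/7)
5. 1239.243ms @ 24/7 + 51.635ms (1/7)
6. 1290.878ms @ 25/7 + 51.635ms (1/7)
7. 1342.513ms @ 26/7 + 51.635ms (1/7)
8. 1394.148ms @ 27/7 + 51.635ms (1/7)
9. 1445.783ms @ 4 + 722.892ms (2)
10. 2168.675ms @ 6 + 103.27ms (2/7)
11. 2271.945ms @ 44/7 + 103.27ms (2/7)
12. 2375.215ms @ 46/7 + 103.27ms (2/7)
13. 2478.485ms @ 48/7 + 103.27ms (2/7)
14. 2581.756ms @ 50/7 + 103.27ms (2/7)
15. 2685.026ms @ 52/7 + 103.27ms (2/7)
16. 2788.296ms @ 54/7 + 103.27ms (2/7)
17. 2891.566ms @ 8 + 722.892ms (2)
18. 3614.458ms @ 10 + 722.892ms (2)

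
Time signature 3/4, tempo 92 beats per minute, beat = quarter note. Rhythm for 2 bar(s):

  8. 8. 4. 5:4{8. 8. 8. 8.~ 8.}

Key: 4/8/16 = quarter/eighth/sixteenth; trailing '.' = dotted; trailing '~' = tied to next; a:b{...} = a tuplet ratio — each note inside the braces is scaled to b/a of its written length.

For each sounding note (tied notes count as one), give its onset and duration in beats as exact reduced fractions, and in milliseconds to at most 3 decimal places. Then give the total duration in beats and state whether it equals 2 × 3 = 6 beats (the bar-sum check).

1) 0.0ms=0b +489.13ms=3/4b
2) 489.13ms=3/4b +489.13ms=3/4b
3) 978.261ms=3/2b +978.261ms=3/2b
4) 1956.522ms=3b +391.304ms=3/5b
5) 2347.826ms=18/5b +391.304ms=3/5b
6) 2739.13ms=21/5b +391.304ms=3/5b
7) 3130.435ms=24/5b +782.609ms=6/5b
Σ=6b of 6 (92bpm 3/4) — PASS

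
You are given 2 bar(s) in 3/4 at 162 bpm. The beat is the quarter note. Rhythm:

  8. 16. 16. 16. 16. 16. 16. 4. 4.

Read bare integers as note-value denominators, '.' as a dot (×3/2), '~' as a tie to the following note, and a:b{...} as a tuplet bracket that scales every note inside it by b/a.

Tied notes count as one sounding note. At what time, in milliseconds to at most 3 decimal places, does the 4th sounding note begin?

1. 0.0ms @ 0 + 277.778ms (3/4)
2. 277.778ms @ 3/4 + 138.889ms (3/8)
3. 416.667ms @ 9/8 + 138.889ms (3/8)
4. 555.556ms @ 3/2 + 138.889ms (3/8)
5. 694.444ms @ 15/8 + 138.889ms (3/8)
6. 833.333ms @ 9/4 + 138.889ms (3/8)
7. 972.222ms @ 21/8 + 138.889ms (3/8)
8. 1111.111ms @ 3 + 555.556ms (3/2)
9. 1666.667ms @ 9/2 + 555.556ms (3/2)

note 4 onset = 3/2b = 555.556ms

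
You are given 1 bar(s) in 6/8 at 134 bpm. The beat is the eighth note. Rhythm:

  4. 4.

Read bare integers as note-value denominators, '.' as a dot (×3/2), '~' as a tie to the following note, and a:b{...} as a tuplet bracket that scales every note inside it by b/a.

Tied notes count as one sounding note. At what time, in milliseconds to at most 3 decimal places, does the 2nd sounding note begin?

1. 0.0ms @ 0 + 1343.284ms (3)
2. 1343.284ms @ 3 + 1343.284ms (3)

note 2 onset = 3b = 1343.284ms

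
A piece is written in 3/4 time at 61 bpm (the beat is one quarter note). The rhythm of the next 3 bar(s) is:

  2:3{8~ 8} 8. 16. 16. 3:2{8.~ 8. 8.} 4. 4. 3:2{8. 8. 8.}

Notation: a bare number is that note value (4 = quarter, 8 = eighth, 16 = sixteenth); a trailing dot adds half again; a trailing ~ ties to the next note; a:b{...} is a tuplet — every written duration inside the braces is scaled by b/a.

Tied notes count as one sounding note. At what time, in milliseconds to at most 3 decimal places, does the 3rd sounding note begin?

1. 0.0ms @ 0 + 1475.41ms (3/2)
2. 1475.41ms @ 3/2 + 737.705ms (3/4)
3. 2213.115ms @ 9/4 + 368.852ms (3/8)
4. 2581.967ms @ 21/8 + 368.852ms (3/8)
5. 2950.82ms @ 3 + 983.607ms (1)
6. 3934.426ms @ 4 + 491.803ms (1/2)
7. 4426.23ms @ 9/2 + 1475.41ms (3/2)
8. 5901.639ms @ 6 + 1475.41ms (3/2)
9. 7377.049ms @ 15/2 + 491.803ms (1/2)
10. 7868.852ms @ 8 + 491.803ms (1/2)
11. 8360.656ms @ 17/2 + 491.803ms (1/2)

note 3 onset = 9/4b = 2213.115ms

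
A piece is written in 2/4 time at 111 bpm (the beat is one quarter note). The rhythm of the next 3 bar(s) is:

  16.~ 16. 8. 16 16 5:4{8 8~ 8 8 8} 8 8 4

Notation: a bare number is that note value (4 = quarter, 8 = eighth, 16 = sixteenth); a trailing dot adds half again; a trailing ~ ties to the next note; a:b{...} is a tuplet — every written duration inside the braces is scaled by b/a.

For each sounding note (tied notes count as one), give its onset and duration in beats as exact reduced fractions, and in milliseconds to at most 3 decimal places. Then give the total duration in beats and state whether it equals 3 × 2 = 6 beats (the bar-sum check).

1) 0.0ms=0b +405.405ms=3/4b
2) 405.405ms=3/4b +405.405ms=3/4b
3) 810.811ms=3/2b +135.135ms=1/4b
4) 945.946ms=7/4b +135.135ms=1/4b
5) 1081.081ms=2b +216.216ms=2/5b
6) 1297.297ms=12/5b +432.432ms=4/5b
7) 1729.73ms=16/5b +216.216ms=2/5b
8) 1945.946ms=18/5b +216.216ms=2/5b
9) 2162.162ms=4b +270.27ms=1/2b
10) 2432.432ms=9/2b +270.27ms=1/2b
11) 2702.703ms=5b +540.541ms=1b
Σ=6b of 6 (111bpm 2/4) — PASS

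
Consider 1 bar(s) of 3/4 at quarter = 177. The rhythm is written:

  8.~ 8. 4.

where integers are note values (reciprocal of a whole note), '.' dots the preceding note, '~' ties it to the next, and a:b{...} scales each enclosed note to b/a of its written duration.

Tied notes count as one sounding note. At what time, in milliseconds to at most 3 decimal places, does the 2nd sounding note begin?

1. 0.0ms @ 0 + 508.475ms (3/2)
2. 508.475ms @ 3/2 + 508.475ms (3/2)

note 2 onset = 3/2b = 508.475ms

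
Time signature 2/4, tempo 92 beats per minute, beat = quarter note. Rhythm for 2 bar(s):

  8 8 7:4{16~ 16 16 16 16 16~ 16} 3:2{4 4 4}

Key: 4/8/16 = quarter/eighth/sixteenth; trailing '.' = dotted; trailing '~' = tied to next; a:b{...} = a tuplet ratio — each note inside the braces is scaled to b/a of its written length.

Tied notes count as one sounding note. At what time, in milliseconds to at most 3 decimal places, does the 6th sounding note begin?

note 6 onset = 11/7b = 1024.845ms

1. 0.0ms @ 0 + 326.087ms (1/2)
2. 326.087ms @ 1/2 + 326.087ms (1/2)
3. 652.174ms @ 1 + 186.335ms (2/7)
4. 838.509ms @ 9/7 + 93.168ms (1/7)
5. 931.677ms @ 10/7 + 93.168ms (1/7)
6. 1024.845ms @ 11/7 + 93.168ms (1/7)
7. 1118.012ms @ 12/7 + 186.335ms (2/7)
8. 1304.348ms @ 2 + 434.783ms (2/3)
9. 1739.13ms @ 8/3 + 434.783ms (2/3)
10. 2173.913ms @ 10/3 + 434.783ms (2/3)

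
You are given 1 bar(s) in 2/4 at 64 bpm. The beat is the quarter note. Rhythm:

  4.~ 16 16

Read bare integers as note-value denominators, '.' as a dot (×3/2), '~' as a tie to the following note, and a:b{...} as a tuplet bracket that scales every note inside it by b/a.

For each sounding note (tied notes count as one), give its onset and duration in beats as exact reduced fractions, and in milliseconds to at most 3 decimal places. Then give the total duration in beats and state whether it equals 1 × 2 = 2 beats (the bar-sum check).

1) 0.0ms=0b +1640.625ms=7/4b
2) 1640.625ms=7/4b +234.375ms=1/4b
Σ=2b of 2 (64bpm 2/4) — PASS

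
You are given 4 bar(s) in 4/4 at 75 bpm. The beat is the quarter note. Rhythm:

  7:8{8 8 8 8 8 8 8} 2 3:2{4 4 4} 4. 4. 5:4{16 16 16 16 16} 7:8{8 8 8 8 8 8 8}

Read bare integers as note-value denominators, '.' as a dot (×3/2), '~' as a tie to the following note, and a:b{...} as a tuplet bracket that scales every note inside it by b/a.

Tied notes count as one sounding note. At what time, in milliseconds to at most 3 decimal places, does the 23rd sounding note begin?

1. 0.0ms @ 0 + 457.143ms (4/7)
2. 457.143ms @ 4/7 + 457.143ms (4/7)
3. 914.286ms @ 8/7 + 457.143ms (4/7)
4. 1371.429ms @ 12/7 + 457.143ms (4/7)
5. 1828.571ms @ 16/7 + 457.143ms (4/7)
6. 2285.714ms @ 20/7 + 457.143ms (4/7)
7. 2742.857ms @ 24/7 + 457.143ms (4/7)
8. 3200.0ms @ 4 + 1600.0ms (2)
9. 4800.0ms @ 6 + 533.333ms (2/3)
10. 5333.333ms @ 20/3 + 533.333ms (2/3)
11. 5866.667ms @ 22/3 + 533.333ms (2/3)
12. 6400.0ms @ 8 + 1200.0ms (3/2)
13. 7600.0ms @ 19/2 + 1200.0ms (3/2)
14. 8800.0ms @ 11 + 160.0ms (1/5)
15. 8960.0ms @ 56/5 + 160.0ms (1/5)
16. 9120.0ms @ 57/5 + 160.0ms (1/5)
17. 9280.0ms @ 58/5 + 160.0ms (1/5)
18. 9440.0ms @ 59/5 + 160.0ms (1/5)
19. 9600.0ms @ 12 + 457.143ms (4/7)
20. 10057.143ms @ 88/7 + 457.143ms (4/7)
21. 10514.286ms @ 92/7 + 457.143ms (4/7)
22. 10971.429ms @ 96/7 + 457.143ms (4/7)
23. 11428.571ms @ 100/7 + 457.143ms (4/7)
24. 11885.714ms @ 104/7 + 457.143ms (4/7)
25. 12342.857ms @ 108/7 + 457.143ms (4/7)

note 23 onset = 100/7b = 11428.571ms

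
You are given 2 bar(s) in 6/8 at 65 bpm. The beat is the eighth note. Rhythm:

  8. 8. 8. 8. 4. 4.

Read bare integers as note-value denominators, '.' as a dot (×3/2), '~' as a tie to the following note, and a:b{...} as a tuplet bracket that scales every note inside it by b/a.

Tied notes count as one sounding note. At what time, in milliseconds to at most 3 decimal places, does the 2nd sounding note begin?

note 2 onset = 3/2b = 1384.615ms

1. 0.0ms @ 0 + 1384.615ms (3/2)
2. 1384.615ms @ 3/2 + 1384.615ms (3/2)
3. 2769.231ms @ 3 + 1384.615ms (3/2)
4. 4153.846ms @ 9/2 + 1384.615ms (3/2)
5. 5538.462ms @ 6 + 2769.231ms (3)
6. 8307.692ms @ 9 + 2769.231ms (3)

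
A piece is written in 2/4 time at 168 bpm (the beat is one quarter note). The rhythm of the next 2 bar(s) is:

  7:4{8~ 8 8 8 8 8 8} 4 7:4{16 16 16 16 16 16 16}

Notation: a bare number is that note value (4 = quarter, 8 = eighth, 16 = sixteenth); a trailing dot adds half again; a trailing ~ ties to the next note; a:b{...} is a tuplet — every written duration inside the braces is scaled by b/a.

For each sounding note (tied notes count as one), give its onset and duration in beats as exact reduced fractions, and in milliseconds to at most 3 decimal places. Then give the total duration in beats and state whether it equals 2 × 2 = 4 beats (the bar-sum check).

1) 0.0ms=0b +204.082ms=4/7b
2) 204.082ms=4/7b +102.041ms=2/7b
3) 306.122ms=6/7b +102.041ms=2/7b
4) 408.163ms=8/7b +102.041ms=2/7b
5) 510.204ms=10/7b +102.041ms=2/7b
6) 612.245ms=12/7b +102.041ms=2/7b
7) 714.286ms=2b +357.143ms=1b
8) 1071.429ms=3b +51.02ms=1/7b
9) 1122.449ms=22/7b +51.02ms=1/7b
10) 1173.469ms=23/7b +51.02ms=1/7b
11) 1224.49ms=24/7b +51.02ms=1/7b
12) 1275.51ms=25/7b +51.02ms=1/7b
13) 1326.531ms=26/7b +51.02ms=1/7b
14) 1377.551ms=27/7b +51.02ms=1/7b
Σ=4b of 4 (168bpm 2/4) — PASS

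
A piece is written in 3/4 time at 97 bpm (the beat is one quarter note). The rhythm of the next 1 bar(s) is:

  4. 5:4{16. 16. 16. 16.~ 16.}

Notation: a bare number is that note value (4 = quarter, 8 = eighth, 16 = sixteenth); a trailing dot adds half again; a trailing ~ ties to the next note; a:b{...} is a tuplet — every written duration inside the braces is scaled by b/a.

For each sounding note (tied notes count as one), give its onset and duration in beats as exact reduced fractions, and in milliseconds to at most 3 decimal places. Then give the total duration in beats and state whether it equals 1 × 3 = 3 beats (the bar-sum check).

1) 0.0ms=0b +927.835ms=3/2b
2) 927.835ms=3/2b +185.567ms=3/10b
3) 1113.402ms=9/5b +185.567ms=3/10b
4) 1298.969ms=21/10b +185.567ms=3/10b
5) 1484.536ms=12/5b +371.134ms=3/5b
Σ=3b of 3 (97bpm 3/4) — PASS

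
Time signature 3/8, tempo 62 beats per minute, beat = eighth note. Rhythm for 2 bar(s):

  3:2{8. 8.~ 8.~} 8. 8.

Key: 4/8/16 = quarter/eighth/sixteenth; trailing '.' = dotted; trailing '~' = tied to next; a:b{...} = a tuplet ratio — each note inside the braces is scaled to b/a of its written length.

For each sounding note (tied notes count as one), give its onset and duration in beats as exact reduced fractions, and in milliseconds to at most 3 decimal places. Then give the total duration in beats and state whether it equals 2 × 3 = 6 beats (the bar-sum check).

1) 0.0ms=0b +967.742ms=1b
2) 967.742ms=1b +3387.097ms=7/2b
3) 4354.839ms=9/2b +1451.613ms=3/2b
Σ=6b of 6 (62bpm 3/8) — PASS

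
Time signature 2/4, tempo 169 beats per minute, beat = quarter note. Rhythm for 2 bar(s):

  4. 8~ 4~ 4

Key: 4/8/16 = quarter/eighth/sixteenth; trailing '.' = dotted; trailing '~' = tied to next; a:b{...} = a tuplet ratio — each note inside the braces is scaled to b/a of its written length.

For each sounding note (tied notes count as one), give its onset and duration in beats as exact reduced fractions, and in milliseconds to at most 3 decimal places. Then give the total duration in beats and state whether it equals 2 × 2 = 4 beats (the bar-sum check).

1) 0.0ms=0b +532.544ms=3/2b
2) 532.544ms=3/2b +887.574ms=5/2b
Σ=4b of 4 (169bpm 2/4) — PASS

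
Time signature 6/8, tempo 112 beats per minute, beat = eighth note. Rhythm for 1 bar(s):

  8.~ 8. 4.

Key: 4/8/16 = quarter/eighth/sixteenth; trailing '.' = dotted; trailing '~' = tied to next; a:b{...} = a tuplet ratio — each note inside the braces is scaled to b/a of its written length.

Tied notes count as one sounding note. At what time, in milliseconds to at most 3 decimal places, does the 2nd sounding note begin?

1. 0.0ms @ 0 + 1607.143ms (3)
2. 1607.143ms @ 3 + 1607.143ms (3)

note 2 onset = 3b = 1607.143ms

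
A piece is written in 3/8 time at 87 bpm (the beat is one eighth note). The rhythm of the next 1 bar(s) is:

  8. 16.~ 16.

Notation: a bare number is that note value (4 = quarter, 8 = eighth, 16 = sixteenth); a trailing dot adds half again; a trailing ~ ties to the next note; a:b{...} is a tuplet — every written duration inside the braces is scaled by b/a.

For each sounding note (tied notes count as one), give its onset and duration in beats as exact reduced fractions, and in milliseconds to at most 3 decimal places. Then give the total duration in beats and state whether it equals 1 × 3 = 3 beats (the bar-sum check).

1) 0.0ms=0b +1034.483ms=3/2b
2) 1034.483ms=3/2b +1034.483ms=3/2b
Σ=3b of 3 (87bpm 3/8) — PASS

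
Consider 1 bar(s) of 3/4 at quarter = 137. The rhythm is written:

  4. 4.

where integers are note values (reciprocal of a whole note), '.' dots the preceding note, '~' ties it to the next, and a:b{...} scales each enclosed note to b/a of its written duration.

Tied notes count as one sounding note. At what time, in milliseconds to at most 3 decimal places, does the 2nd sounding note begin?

1. 0.0ms @ 0 + 656.934ms (3/2)
2. 656.934ms @ 3/2 + 656.934ms (3/2)

note 2 onset = 3/2b = 656.934ms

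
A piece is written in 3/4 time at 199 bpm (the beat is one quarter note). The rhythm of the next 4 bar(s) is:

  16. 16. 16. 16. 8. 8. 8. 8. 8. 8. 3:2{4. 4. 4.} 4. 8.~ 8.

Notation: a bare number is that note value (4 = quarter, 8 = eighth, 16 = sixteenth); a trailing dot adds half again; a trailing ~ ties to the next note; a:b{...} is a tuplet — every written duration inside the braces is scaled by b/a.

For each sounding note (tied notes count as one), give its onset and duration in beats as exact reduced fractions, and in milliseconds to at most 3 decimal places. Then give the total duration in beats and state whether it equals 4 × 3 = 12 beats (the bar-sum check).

1) 0.0ms=0b +113.065ms=3/8b
2) 113.065ms=3/8b +113.065ms=3/8b
3) 226.131ms=3/4b +113.065ms=3/8b
4) 339.196ms=9/8b +113.065ms=3/8b
5) 452.261ms=3/2b +226.131ms=3/4b
6) 678.392ms=9/4b +226.131ms=3/4b
7) 904.523ms=3b +226.131ms=3/4b
8) 1130.653ms=15/4b +226.131ms=3/4b
9) 1356.784ms=9/2b +226.131ms=3/4b
10) 1582.915ms=21/4b +226.131ms=3/4b
11) 1809.045ms=6b +301.508ms=1b
12) 2110.553ms=7b +301.508ms=1b
13) 2412.06ms=8b +301.508ms=1b
14) 2713.568ms=9b +452.261ms=3/2b
15) 3165.829ms=21/2b +452.261ms=3/2b
Σ=12b of 12 (199bpm 3/4) — PASS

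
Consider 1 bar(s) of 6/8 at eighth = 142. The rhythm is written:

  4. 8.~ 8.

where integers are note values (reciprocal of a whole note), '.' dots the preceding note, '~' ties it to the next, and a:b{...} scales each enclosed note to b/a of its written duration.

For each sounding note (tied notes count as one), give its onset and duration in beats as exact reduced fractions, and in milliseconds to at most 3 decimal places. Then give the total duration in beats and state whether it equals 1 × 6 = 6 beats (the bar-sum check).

1) 0.0ms=0b +1267.606ms=3b
2) 1267.606ms=3b +1267.606ms=3b
Σ=6b of 6 (142bpm 6/8) — PASS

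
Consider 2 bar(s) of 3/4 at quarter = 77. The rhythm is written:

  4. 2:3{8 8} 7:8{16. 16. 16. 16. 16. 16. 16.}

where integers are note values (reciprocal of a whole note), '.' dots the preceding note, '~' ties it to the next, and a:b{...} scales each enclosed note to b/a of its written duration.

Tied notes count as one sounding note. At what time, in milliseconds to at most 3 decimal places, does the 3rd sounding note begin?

note 3 onset = 9/4b = 1753.247ms

1. 0.0ms @ 0 + 1168.831ms (3/2)
2. 1168.831ms @ 3/2 + 584.416ms (3/4)
3. 1753.247ms @ 9/4 + 584.416ms (3/4)
4. 2337.662ms @ 3 + 333.952ms (3/7)
5. 2671.614ms @ 24/7 + 333.952ms (3/7)
6. 3005.566ms @ 27/7 + 333.952ms (3/7)
7. 3339.518ms @ 30/7 + 333.952ms (3/7)
8. 3673.469ms @ 33/7 + 333.952ms (3/7)
9. 4007.421ms @ 36/7 + 333.952ms (3/7)
10. 4341.373ms @ 39/7 + 333.952ms (3/7)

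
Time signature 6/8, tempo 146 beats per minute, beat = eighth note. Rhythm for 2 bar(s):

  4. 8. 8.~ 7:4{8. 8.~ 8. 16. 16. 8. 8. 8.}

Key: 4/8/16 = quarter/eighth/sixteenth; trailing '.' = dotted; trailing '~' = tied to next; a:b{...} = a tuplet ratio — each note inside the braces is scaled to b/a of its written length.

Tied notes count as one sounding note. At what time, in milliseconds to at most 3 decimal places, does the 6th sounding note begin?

note 6 onset = 9b = 3698.63ms

1. 0.0ms @ 0 + 1232.877ms (3)
2. 1232.877ms @ 3 + 616.438ms (3/2)
3. 1849.315ms @ 9/2 + 968.689ms (33/14)
4. 2818.004ms @ 48/7 + 704.501ms (12/7)
5. 3522.505ms @ 60/7 + 176.125ms (3/7)
6. 3698.63ms @ 9 + 176.125ms (3/7)
7. 3874.755ms @ 66/7 + 352.25ms (6/7)
8. 4227.006ms @ 72/7 + 352.25ms (6/7)
9. 4579.256ms @ 78/7 + 352.25ms (6/7)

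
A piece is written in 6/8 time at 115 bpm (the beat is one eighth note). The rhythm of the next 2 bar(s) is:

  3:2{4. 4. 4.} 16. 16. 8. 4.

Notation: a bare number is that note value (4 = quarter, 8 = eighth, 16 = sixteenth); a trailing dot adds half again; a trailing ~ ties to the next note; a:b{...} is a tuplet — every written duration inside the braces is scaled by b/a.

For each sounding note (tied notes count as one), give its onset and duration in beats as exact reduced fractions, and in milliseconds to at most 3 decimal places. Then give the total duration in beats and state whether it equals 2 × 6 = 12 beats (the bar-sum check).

1) 0.0ms=0b +1043.478ms=2b
2) 1043.478ms=2b +1043.478ms=2b
3) 2086.957ms=4b +1043.478ms=2b
4) 3130.435ms=6b +391.304ms=3/4b
5) 3521.739ms=27/4b +391.304ms=3/4b
6) 3913.043ms=15/2b +782.609ms=3/2b
7) 4695.652ms=9b +1565.217ms=3b
Σ=12b of 12 (115bpm 6/8) — PASS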